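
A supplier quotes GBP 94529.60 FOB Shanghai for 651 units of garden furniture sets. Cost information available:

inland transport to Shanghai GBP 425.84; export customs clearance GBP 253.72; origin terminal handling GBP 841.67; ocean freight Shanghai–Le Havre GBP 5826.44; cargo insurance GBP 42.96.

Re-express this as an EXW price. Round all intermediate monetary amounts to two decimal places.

EXW price: GBP 93008.37

Not relevant to the conversion: freight, insurance — on the buyer under both terms; not part of either seller's price.
From FOB to EXW, the seller no longer bears: inland to port, export clearance, origin terminal.
EXW price = 94529.60 − 425.84 − 253.72 − 841.67 = 93008.37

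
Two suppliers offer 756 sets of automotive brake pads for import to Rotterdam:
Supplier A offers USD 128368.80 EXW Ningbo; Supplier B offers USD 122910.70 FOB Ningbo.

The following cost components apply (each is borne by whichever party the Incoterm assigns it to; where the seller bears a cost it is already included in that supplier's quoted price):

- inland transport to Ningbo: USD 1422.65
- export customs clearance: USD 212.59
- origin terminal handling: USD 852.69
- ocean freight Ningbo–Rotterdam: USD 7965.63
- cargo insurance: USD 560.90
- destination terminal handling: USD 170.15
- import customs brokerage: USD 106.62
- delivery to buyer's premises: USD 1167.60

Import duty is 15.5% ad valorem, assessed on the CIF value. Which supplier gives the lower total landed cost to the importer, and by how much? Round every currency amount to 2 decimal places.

Supplier B is cheaper by USD 9177.67

Supplier A (EXW):
CIF value = EXW price + inland to port + export clearance + origin terminal + freight + insurance = 128368.80 + 1422.65 + 212.59 + 852.69 + 7965.63 + 560.90 = 139383.26
Import duty = 139383.26 × 15.5% = 21604.41
Buyer bears (A): 1422.65 + 212.59 + 852.69 + 7965.63 + 560.90 + 170.15 + 106.62 + 1167.60 = 12458.83
Landed cost (A) = invoice 128368.80 + 12458.83 + duty 21604.41 = 162432.04
Supplier B (FOB):
CIF value = FOB price + freight + insurance = 122910.70 + 7965.63 + 560.90 = 131437.23
Import duty = 131437.23 × 15.5% = 20372.77
Buyer bears (B): 7965.63 + 560.90 + 170.15 + 106.62 + 1167.60 = 9970.90
Landed cost (B) = invoice 122910.70 + 9970.90 + duty 20372.77 = 153254.37
Difference = |162432.04 − 153254.37| = 9177.67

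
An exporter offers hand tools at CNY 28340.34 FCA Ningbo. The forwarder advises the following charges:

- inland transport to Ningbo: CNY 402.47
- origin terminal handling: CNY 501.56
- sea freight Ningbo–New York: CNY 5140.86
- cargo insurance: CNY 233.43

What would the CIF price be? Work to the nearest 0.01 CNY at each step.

Not relevant to the conversion: inland to port — on the seller under both FCA and CIF; already in the FCA price and stays in the CIF price.
From FCA to CIF, the seller additionally bears: origin terminal, freight, insurance.
CIF price = 28340.34 + 501.56 + 5140.86 + 233.43 = 34216.19

CIF price: CNY 34216.19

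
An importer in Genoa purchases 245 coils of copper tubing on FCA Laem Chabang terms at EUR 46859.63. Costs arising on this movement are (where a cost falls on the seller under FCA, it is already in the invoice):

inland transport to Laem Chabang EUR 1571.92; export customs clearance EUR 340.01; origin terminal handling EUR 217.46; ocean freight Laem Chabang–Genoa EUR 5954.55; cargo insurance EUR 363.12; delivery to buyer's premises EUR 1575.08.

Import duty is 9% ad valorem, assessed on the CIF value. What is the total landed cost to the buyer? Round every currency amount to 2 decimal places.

Total landed cost: EUR 59775.37

FCA: the seller delivers export-cleared goods to the carrier; the buyer bears costs from that point.
Already in the invoice (seller's account under FCA): inland to port, export clearance — exclude.
CIF value = FCA price + origin terminal + freight + insurance = 46859.63 + 217.46 + 5954.55 + 363.12 = 53394.76
Import duty = 53394.76 × 9% = 4805.53
Buyer bears: origin terminal 217.46 + freight 5954.55 + insurance 363.12 + delivery 1575.08 + duty 4805.53 = 12915.74
Landed cost = invoice 46859.63 + 12915.74 = 59775.37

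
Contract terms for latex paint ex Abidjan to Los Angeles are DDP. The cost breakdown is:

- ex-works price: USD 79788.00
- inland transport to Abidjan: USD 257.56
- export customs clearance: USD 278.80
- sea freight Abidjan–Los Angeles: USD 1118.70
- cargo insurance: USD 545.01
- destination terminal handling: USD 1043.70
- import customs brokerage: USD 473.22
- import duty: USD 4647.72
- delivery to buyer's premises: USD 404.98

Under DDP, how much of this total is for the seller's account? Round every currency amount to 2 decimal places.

DDP: the seller bears all costs including import duty.
Seller's account: goods 79788.00 + inland to port 257.56 + export clearance 278.80 + freight 1118.70 + insurance 545.01 + destination terminal 1043.70 + brokerage 473.22 + duty 4647.72 + delivery 404.98 = 88557.69
Buyer's account: 0.00

Seller's account: USD 88557.69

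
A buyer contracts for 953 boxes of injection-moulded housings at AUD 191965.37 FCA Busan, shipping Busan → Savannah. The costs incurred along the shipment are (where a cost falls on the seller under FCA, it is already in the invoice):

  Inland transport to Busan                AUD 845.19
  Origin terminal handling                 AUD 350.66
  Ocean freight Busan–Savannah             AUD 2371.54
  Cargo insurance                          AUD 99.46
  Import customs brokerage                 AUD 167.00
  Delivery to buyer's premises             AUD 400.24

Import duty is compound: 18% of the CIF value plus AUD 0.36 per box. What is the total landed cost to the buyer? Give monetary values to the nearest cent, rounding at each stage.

FCA: the seller delivers export-cleared goods to the carrier; the buyer bears costs from that point.
Already in the invoice (seller's account under FCA): inland to port — exclude.
CIF value = FCA price + origin terminal + freight + insurance = 191965.37 + 350.66 + 2371.54 + 99.46 = 194787.03
Ad valorem component: 194787.03 × 18% = 35061.67
Specific component: 953 × 0.36 = 343.08
Import duty = 35061.67 + 343.08 = 35404.75
Buyer bears: origin terminal 350.66 + freight 2371.54 + insurance 99.46 + brokerage 167.00 + delivery 400.24 + duty 35404.75 = 38793.65
Landed cost = invoice 191965.37 + 38793.65 = 230759.02

Total landed cost: AUD 230759.02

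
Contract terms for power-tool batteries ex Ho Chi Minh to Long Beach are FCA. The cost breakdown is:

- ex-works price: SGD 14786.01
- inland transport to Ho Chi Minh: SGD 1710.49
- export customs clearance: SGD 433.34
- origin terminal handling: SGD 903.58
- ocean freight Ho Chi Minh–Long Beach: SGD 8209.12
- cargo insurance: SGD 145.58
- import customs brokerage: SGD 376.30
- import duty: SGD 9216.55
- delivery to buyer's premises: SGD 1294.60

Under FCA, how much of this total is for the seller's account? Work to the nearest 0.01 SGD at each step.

Seller's account: SGD 16929.84

FCA: the seller delivers export-cleared goods to the carrier; the buyer bears costs from that point.
Seller's account: goods 14786.01 + inland to port 1710.49 + export clearance 433.34 = 16929.84
Buyer's account: origin terminal 903.58 + freight 8209.12 + insurance 145.58 + brokerage 376.30 + duty 9216.55 + delivery 1294.60 = 20145.73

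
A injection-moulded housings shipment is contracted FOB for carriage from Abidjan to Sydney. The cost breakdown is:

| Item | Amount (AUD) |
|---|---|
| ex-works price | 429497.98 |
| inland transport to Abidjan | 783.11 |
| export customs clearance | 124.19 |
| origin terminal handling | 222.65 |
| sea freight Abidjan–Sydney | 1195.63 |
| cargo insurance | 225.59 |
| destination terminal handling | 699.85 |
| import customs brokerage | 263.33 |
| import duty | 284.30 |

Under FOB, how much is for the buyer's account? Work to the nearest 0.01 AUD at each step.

FOB: the seller bears costs until goods are on board at the origin port; the buyer bears freight, insurance and all costs thereafter.
Seller's account: goods 429497.98 + inland to port 783.11 + export clearance 124.19 + origin terminal 222.65 = 430627.93
Buyer's account: freight 1195.63 + insurance 225.59 + destination terminal 699.85 + brokerage 263.33 + duty 284.30 = 2668.70

Buyer's account: AUD 2668.70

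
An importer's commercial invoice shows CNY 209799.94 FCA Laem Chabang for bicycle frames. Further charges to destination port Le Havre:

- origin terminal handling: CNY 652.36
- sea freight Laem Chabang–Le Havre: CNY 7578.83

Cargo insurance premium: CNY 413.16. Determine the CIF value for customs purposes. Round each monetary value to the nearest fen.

CIF = FCA price + pre-shipment costs + freight + insurance
CIF = 209799.94 + 652.36 + 7578.83 + 413.16 = 218444.29

CIF value: CNY 218444.29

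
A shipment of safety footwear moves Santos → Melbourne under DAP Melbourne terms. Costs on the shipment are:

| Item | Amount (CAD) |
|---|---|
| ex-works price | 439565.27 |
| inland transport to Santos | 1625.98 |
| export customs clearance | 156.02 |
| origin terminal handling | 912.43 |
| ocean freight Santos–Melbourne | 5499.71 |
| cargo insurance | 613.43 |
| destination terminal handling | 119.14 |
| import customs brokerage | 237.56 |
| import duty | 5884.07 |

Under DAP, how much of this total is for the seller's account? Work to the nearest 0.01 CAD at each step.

Seller's account: CAD 448491.98

DAP: the seller bears all costs to the named destination except import duty and clearance.
Seller's account: goods 439565.27 + inland to port 1625.98 + export clearance 156.02 + origin terminal 912.43 + freight 5499.71 + insurance 613.43 + destination terminal 119.14 = 448491.98
Buyer's account: brokerage 237.56 + duty 5884.07 = 6121.63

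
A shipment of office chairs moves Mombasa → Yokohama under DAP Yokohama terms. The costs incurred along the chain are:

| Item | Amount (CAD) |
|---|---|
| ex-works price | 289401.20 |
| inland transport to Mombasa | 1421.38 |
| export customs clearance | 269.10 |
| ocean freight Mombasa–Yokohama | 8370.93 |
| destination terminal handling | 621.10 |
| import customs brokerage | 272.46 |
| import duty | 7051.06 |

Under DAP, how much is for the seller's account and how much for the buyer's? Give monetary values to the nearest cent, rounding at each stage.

Seller: CAD 300083.71; buyer: CAD 7323.52

DAP: the seller bears all costs to the named destination except import duty and clearance.
Seller's account: goods 289401.20 + inland to port 1421.38 + export clearance 269.10 + freight 8370.93 + destination terminal 621.10 = 300083.71
Buyer's account: brokerage 272.46 + duty 7051.06 = 7323.52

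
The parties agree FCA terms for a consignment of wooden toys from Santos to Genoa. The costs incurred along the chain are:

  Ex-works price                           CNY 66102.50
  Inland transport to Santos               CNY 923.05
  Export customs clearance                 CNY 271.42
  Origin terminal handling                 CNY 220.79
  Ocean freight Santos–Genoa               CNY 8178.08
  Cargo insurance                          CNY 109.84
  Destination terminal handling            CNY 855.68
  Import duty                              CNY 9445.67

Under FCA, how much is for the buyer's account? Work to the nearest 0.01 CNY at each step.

Buyer's account: CNY 18810.06

FCA: the seller delivers export-cleared goods to the carrier; the buyer bears costs from that point.
Seller's account: goods 66102.50 + inland to port 923.05 + export clearance 271.42 = 67296.97
Buyer's account: origin terminal 220.79 + freight 8178.08 + insurance 109.84 + destination terminal 855.68 + duty 9445.67 = 18810.06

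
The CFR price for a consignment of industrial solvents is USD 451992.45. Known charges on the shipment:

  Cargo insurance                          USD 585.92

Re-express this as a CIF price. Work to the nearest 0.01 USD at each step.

From CFR to CIF, the seller additionally bears: insurance.
CIF price = 451992.45 + 585.92 = 452578.37

CIF price: USD 452578.37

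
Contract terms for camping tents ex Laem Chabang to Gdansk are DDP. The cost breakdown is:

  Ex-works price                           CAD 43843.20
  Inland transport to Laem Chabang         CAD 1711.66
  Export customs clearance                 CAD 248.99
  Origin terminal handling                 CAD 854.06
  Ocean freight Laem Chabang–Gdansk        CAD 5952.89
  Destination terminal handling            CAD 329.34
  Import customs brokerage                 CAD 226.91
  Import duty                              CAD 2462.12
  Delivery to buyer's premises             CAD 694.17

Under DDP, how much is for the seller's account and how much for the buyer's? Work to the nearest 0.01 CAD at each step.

Seller: CAD 56323.34; buyer: CAD 0.00

DDP: the seller bears all costs including import duty.
Seller's account: goods 43843.20 + inland to port 1711.66 + export clearance 248.99 + origin terminal 854.06 + freight 5952.89 + destination terminal 329.34 + brokerage 226.91 + duty 2462.12 + delivery 694.17 = 56323.34
Buyer's account: 0.00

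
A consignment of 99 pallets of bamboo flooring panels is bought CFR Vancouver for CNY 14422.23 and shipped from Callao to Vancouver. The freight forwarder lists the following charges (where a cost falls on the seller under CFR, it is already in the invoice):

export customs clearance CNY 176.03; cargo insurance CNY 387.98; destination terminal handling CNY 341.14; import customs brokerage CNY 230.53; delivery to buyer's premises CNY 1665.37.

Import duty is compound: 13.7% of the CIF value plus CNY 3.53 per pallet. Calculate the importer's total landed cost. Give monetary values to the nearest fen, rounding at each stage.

Total landed cost: CNY 19425.72

CFR: the seller pays costs through ocean freight to the destination port, but not insurance.
Already in the invoice (seller's account under CFR): export clearance — exclude.
CIF value = CFR price + insurance = 14422.23 + 387.98 = 14810.21
Ad valorem component: 14810.21 × 13.7% = 2029.00
Specific component: 99 × 3.53 = 349.47
Import duty = 2029.00 + 349.47 = 2378.47
Buyer bears: insurance 387.98 + destination terminal 341.14 + brokerage 230.53 + delivery 1665.37 + duty 2378.47 = 5003.49
Landed cost = invoice 14422.23 + 5003.49 = 19425.72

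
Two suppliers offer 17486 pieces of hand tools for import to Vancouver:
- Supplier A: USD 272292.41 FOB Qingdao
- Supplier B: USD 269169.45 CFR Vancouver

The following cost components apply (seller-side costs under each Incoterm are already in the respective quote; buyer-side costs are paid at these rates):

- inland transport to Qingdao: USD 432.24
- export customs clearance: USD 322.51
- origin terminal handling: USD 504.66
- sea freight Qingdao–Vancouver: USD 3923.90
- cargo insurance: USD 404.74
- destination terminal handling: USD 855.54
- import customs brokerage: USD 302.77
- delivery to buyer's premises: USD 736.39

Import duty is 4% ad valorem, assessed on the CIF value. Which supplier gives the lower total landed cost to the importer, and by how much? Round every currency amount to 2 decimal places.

Supplier B is cheaper by USD 7328.73

Supplier A (FOB):
CIF value = FOB price + freight + insurance = 272292.41 + 3923.90 + 404.74 = 276621.05
Import duty = 276621.05 × 4% = 11064.84
Buyer bears (A): 3923.90 + 404.74 + 855.54 + 302.77 + 736.39 = 6223.34
Landed cost (A) = invoice 272292.41 + 6223.34 + duty 11064.84 = 289580.59
Supplier B (CFR):
CIF value = CFR price + insurance = 269169.45 + 404.74 = 269574.19
Import duty = 269574.19 × 4% = 10782.97
Buyer bears (B): 404.74 + 855.54 + 302.77 + 736.39 = 2299.44
Landed cost (B) = invoice 269169.45 + 2299.44 + duty 10782.97 = 282251.86
Difference = |289580.59 − 282251.86| = 7328.73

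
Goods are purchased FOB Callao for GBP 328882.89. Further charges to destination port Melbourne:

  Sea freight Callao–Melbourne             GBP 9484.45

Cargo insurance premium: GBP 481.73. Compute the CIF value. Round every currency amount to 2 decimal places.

CIF = FOB price + freight + insurance
CIF = 328882.89 + 9484.45 + 481.73 = 338849.07

CIF value: GBP 338849.07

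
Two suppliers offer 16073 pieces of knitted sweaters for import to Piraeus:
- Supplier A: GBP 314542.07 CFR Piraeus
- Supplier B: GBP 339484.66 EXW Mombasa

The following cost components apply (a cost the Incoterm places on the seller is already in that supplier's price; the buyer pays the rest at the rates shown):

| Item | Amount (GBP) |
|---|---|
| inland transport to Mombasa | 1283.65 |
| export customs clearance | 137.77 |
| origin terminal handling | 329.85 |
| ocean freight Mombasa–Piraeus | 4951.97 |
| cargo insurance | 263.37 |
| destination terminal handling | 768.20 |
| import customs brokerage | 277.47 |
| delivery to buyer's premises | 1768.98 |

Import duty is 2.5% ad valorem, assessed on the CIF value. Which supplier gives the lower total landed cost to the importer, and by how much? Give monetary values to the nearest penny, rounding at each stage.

Supplier A is cheaper by GBP 32436.97

Supplier A (CFR):
CIF value = CFR price + insurance = 314542.07 + 263.37 = 314805.44
Import duty = 314805.44 × 2.5% = 7870.14
Buyer bears (A): 263.37 + 768.20 + 277.47 + 1768.98 = 3078.02
Landed cost (A) = invoice 314542.07 + 3078.02 + duty 7870.14 = 325490.23
Supplier B (EXW):
CIF value = EXW price + inland to port + export clearance + origin terminal + freight + insurance = 339484.66 + 1283.65 + 137.77 + 329.85 + 4951.97 + 263.37 = 346451.27
Import duty = 346451.27 × 2.5% = 8661.28
Buyer bears (B): 1283.65 + 137.77 + 329.85 + 4951.97 + 263.37 + 768.20 + 277.47 + 1768.98 = 9781.26
Landed cost (B) = invoice 339484.66 + 9781.26 + duty 8661.28 = 357927.20
Difference = |325490.23 − 357927.20| = 32436.97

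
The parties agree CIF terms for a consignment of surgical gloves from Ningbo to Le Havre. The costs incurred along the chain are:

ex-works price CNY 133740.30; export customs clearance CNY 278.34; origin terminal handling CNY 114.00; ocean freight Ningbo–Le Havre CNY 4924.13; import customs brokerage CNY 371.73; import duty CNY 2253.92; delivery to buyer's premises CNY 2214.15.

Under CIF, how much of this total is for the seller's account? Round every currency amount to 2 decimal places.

CIF: the seller pays costs through ocean freight and marine insurance to the destination port.
Seller's account: goods 133740.30 + export clearance 278.34 + origin terminal 114.00 + freight 4924.13 = 139056.77
Buyer's account: brokerage 371.73 + duty 2253.92 + delivery 2214.15 = 4839.80

Seller's account: CNY 139056.77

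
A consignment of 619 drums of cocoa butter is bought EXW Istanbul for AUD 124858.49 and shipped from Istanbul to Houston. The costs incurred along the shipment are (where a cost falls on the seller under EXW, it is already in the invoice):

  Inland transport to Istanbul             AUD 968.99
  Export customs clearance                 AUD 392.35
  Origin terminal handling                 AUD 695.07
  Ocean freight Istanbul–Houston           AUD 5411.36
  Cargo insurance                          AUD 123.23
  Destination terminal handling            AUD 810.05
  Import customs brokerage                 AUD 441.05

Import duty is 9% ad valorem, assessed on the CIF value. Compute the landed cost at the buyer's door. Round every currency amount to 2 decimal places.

EXW: the seller makes goods available at their premises; the buyer bears all onward costs.
CIF value = EXW price + inland to port + export clearance + origin terminal + freight + insurance = 124858.49 + 968.99 + 392.35 + 695.07 + 5411.36 + 123.23 = 132449.49
Import duty = 132449.49 × 9% = 11920.45
Buyer bears: inland to port 968.99 + export clearance 392.35 + origin terminal 695.07 + freight 5411.36 + insurance 123.23 + destination terminal 810.05 + brokerage 441.05 + duty 11920.45 = 20762.55
Landed cost = invoice 124858.49 + 20762.55 = 145621.04

Total landed cost: AUD 145621.04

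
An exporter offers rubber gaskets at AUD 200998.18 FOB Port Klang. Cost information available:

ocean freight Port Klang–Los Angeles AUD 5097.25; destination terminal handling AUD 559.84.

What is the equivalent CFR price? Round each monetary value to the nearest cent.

Not relevant to the conversion: destination terminal — on the buyer under both terms; not part of either seller's price.
From FOB to CFR, the seller additionally bears: freight.
CFR price = 200998.18 + 5097.25 = 206095.43

CFR price: AUD 206095.43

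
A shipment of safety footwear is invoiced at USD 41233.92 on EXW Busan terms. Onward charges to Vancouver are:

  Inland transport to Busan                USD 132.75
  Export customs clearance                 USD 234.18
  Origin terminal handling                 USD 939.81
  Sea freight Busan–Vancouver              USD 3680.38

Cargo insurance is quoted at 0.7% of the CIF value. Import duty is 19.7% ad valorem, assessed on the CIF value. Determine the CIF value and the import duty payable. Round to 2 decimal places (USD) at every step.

Let C be the CIF value. C = EXW price + pre-shipment costs + freight + 0.7% × C
C − 0.7% × C = 41233.92 + 132.75 + 234.18 + 939.81 + 3680.38
0.993 × C = 46221.04
C = 46221.04 / 0.993 = 46546.87
Insurance premium = 0.7% × 46546.87 = 325.83
Import duty = 46546.87 × 19.7% = 9169.73

CIF value: USD 46546.87; import duty: USD 9169.73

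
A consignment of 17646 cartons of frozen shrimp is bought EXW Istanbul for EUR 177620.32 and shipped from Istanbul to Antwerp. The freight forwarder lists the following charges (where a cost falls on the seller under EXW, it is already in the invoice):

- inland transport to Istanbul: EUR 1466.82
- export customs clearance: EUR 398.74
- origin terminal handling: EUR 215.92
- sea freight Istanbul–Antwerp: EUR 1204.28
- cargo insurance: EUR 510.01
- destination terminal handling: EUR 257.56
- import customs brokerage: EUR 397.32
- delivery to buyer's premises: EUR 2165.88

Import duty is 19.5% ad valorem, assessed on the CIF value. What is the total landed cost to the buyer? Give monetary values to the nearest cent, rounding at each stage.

EXW: the seller makes goods available at their premises; the buyer bears all onward costs.
CIF value = EXW price + inland to port + export clearance + origin terminal + freight + insurance = 177620.32 + 1466.82 + 398.74 + 215.92 + 1204.28 + 510.01 = 181416.09
Import duty = 181416.09 × 19.5% = 35376.14
Buyer bears: inland to port 1466.82 + export clearance 398.74 + origin terminal 215.92 + freight 1204.28 + insurance 510.01 + destination terminal 257.56 + brokerage 397.32 + delivery 2165.88 + duty 35376.14 = 41992.67
Landed cost = invoice 177620.32 + 41992.67 = 219612.99

Total landed cost: EUR 219612.99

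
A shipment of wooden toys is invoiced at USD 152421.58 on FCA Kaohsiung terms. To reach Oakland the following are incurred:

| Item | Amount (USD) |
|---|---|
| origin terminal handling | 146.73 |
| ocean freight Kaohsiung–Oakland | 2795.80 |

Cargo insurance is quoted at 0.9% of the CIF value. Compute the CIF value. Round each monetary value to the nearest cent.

Let C be the CIF value. C = FCA price + pre-shipment costs + freight + 0.9% × C
C − 0.9% × C = 152421.58 + 146.73 + 2795.80
0.991 × C = 155364.11
C = 155364.11 / 0.991 = 156775.09
Insurance premium = 0.9% × 156775.09 = 1410.98

CIF value: USD 156775.09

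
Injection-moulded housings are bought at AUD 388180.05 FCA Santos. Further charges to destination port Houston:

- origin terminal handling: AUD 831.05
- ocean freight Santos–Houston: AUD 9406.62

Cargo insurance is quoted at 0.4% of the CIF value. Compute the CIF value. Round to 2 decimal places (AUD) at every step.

Let C be the CIF value. C = FCA price + pre-shipment costs + freight + 0.4% × C
C − 0.4% × C = 388180.05 + 831.05 + 9406.62
0.996 × C = 398417.72
C = 398417.72 / 0.996 = 400017.79
Insurance premium = 0.4% × 400017.79 = 1600.07

CIF value: AUD 400017.79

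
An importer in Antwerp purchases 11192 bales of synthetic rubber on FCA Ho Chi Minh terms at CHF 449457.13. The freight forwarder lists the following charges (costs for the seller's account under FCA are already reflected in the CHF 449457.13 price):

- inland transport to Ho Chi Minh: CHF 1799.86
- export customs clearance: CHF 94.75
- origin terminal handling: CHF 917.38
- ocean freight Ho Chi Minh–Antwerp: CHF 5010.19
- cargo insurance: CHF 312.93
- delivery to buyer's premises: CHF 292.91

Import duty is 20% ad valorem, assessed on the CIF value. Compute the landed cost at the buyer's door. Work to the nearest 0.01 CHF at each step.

FCA: the seller delivers export-cleared goods to the carrier; the buyer bears costs from that point.
Already in the invoice (seller's account under FCA): inland to port, export clearance — exclude.
CIF value = FCA price + origin terminal + freight + insurance = 449457.13 + 917.38 + 5010.19 + 312.93 = 455697.63
Import duty = 455697.63 × 20% = 91139.53
Buyer bears: origin terminal 917.38 + freight 5010.19 + insurance 312.93 + delivery 292.91 + duty 91139.53 = 97672.94
Landed cost = invoice 449457.13 + 97672.94 = 547130.07

Total landed cost: CHF 547130.07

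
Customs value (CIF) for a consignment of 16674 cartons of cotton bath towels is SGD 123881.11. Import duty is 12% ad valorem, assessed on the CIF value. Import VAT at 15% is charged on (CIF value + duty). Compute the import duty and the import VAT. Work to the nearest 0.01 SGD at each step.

Import duty: SGD 14865.73; import VAT: SGD 20812.03

Import duty = 123881.11 × 12% = 14865.73
VAT base = CIF + duty = 123881.11 + 14865.73 = 138746.84
Import VAT = 138746.84 × 15% = 20812.03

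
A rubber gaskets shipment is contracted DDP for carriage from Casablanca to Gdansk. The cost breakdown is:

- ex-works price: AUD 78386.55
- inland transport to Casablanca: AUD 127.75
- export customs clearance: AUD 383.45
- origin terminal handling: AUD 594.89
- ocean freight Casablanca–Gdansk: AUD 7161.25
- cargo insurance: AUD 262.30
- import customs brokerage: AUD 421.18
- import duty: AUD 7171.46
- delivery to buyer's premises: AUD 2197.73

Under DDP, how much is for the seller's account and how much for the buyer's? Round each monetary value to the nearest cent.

Seller: AUD 96706.56; buyer: AUD 0.00

DDP: the seller bears all costs including import duty.
Seller's account: goods 78386.55 + inland to port 127.75 + export clearance 383.45 + origin terminal 594.89 + freight 7161.25 + insurance 262.30 + brokerage 421.18 + duty 7171.46 + delivery 2197.73 = 96706.56
Buyer's account: 0.00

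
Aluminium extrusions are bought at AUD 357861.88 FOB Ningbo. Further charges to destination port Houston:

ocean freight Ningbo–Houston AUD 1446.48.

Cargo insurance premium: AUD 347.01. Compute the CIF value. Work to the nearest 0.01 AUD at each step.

CIF value: AUD 359655.37

CIF = FOB price + freight + insurance
CIF = 357861.88 + 1446.48 + 347.01 = 359655.37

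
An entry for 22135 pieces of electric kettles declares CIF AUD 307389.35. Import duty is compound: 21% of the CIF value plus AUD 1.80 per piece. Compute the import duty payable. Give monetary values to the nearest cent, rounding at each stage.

Import duty: AUD 104394.76

Ad valorem component: 307389.35 × 21% = 64551.76
Specific component: 22135 × 1.80 = 39843.00
Import duty = 64551.76 + 39843.00 = 104394.76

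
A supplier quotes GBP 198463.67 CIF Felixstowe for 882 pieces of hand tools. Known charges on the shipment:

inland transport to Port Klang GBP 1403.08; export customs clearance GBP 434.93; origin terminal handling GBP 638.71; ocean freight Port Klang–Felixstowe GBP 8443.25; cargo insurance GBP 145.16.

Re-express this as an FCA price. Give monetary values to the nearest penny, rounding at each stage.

Not relevant to the conversion: export clearance, inland to port — on the seller under both CIF and FCA; already in the CIF price and stays in the FCA price.
From CIF to FCA, the seller no longer bears: origin terminal, freight, insurance.
FCA price = 198463.67 − 638.71 − 8443.25 − 145.16 = 189236.55

FCA price: GBP 189236.55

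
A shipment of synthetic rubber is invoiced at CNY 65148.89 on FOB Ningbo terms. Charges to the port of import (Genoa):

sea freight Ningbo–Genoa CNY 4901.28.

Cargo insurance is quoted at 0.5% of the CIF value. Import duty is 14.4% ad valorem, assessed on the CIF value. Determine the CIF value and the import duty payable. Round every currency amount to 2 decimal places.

Let C be the CIF value. C = FOB price + freight + 0.5% × C
C − 0.5% × C = 65148.89 + 4901.28
0.995 × C = 70050.17
C = 70050.17 / 0.995 = 70402.18
Insurance premium = 0.5% × 70402.18 = 352.01
Import duty = 70402.18 × 14.4% = 10137.91

CIF value: CNY 70402.18; import duty: CNY 10137.91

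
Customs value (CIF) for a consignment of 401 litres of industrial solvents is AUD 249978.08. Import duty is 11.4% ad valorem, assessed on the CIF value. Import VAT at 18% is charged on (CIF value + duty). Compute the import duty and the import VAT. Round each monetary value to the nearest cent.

Import duty: AUD 28497.50; import VAT: AUD 50125.60

Import duty = 249978.08 × 11.4% = 28497.50
VAT base = CIF + duty = 249978.08 + 28497.50 = 278475.58
Import VAT = 278475.58 × 18% = 50125.60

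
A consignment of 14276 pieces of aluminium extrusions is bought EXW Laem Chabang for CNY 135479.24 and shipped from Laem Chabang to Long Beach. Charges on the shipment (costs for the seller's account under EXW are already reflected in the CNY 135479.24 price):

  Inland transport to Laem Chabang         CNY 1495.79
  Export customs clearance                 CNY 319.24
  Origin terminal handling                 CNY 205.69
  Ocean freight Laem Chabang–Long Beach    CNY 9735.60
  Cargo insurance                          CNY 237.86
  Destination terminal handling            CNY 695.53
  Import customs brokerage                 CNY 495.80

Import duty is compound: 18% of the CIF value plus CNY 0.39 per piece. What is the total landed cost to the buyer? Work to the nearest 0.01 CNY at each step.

Total landed cost: CNY 180777.61

EXW: the seller makes goods available at their premises; the buyer bears all onward costs.
CIF value = EXW price + inland to port + export clearance + origin terminal + freight + insurance = 135479.24 + 1495.79 + 319.24 + 205.69 + 9735.60 + 237.86 = 147473.42
Ad valorem component: 147473.42 × 18% = 26545.22
Specific component: 14276 × 0.39 = 5567.64
Import duty = 26545.22 + 5567.64 = 32112.86
Buyer bears: inland to port 1495.79 + export clearance 319.24 + origin terminal 205.69 + freight 9735.60 + insurance 237.86 + destination terminal 695.53 + brokerage 495.80 + duty 32112.86 = 45298.37
Landed cost = invoice 135479.24 + 45298.37 = 180777.61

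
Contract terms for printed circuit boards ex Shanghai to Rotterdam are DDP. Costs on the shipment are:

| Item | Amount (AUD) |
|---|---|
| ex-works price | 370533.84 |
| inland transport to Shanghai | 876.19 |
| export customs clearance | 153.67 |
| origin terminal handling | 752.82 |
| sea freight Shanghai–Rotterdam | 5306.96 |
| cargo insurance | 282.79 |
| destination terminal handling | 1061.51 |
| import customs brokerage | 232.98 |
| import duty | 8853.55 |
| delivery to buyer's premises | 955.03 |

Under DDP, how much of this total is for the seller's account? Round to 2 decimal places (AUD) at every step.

Seller's account: AUD 389009.34

DDP: the seller bears all costs including import duty.
Seller's account: goods 370533.84 + inland to port 876.19 + export clearance 153.67 + origin terminal 752.82 + freight 5306.96 + insurance 282.79 + destination terminal 1061.51 + brokerage 232.98 + duty 8853.55 + delivery 955.03 = 389009.34
Buyer's account: 0.00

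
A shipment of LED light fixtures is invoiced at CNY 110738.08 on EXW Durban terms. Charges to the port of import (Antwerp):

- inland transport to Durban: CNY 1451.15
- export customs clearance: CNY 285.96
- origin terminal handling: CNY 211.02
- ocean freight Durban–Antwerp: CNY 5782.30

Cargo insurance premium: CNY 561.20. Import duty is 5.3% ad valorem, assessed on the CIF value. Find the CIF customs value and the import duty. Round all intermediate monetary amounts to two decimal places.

CIF value: CNY 119029.71; import duty: CNY 6308.57

CIF = EXW price + pre-shipment costs + freight + insurance
CIF = 110738.08 + 1451.15 + 285.96 + 211.02 + 5782.30 + 561.20 = 119029.71
Import duty = 119029.71 × 5.3% = 6308.57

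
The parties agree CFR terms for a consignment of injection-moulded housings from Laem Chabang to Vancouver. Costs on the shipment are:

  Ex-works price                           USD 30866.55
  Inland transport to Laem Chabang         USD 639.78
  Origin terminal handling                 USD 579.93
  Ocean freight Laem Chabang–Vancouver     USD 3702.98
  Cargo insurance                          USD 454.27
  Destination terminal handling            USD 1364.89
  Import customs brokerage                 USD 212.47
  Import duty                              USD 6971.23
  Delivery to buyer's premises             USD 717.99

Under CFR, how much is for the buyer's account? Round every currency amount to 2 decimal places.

Buyer's account: USD 9720.85

CFR: the seller pays costs through ocean freight to the destination port, but not insurance.
Seller's account: goods 30866.55 + inland to port 639.78 + origin terminal 579.93 + freight 3702.98 = 35789.24
Buyer's account: insurance 454.27 + destination terminal 1364.89 + brokerage 212.47 + duty 6971.23 + delivery 717.99 = 9720.85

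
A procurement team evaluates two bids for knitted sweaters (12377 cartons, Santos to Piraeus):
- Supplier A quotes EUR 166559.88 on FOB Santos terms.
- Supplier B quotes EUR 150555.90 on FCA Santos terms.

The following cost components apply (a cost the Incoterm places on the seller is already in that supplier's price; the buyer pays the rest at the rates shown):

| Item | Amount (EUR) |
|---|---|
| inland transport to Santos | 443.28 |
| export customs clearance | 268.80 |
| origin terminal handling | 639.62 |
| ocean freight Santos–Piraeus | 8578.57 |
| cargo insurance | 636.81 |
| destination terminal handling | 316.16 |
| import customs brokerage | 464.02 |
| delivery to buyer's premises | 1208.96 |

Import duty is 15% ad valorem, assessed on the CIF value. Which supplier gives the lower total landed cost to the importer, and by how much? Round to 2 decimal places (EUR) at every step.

Supplier A (FOB):
CIF value = FOB price + freight + insurance = 166559.88 + 8578.57 + 636.81 = 175775.26
Import duty = 175775.26 × 15% = 26366.29
Buyer bears (A): 8578.57 + 636.81 + 316.16 + 464.02 + 1208.96 = 11204.52
Landed cost (A) = invoice 166559.88 + 11204.52 + duty 26366.29 = 204130.69
Supplier B (FCA):
CIF value = FCA price + origin terminal + freight + insurance = 150555.90 + 639.62 + 8578.57 + 636.81 = 160410.90
Import duty = 160410.90 × 15% = 24061.64
Buyer bears (B): 639.62 + 8578.57 + 636.81 + 316.16 + 464.02 + 1208.96 = 11844.14
Landed cost (B) = invoice 150555.90 + 11844.14 + duty 24061.64 = 186461.68
Difference = |204130.69 − 186461.68| = 17669.01

Supplier B is cheaper by EUR 17669.01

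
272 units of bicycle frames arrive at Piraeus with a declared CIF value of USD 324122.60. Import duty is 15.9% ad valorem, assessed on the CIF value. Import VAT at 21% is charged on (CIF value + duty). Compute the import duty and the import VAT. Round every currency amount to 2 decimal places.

Import duty = 324122.60 × 15.9% = 51535.49
VAT base = CIF + duty = 324122.60 + 51535.49 = 375658.09
Import VAT = 375658.09 × 21% = 78888.20

Import duty: USD 51535.49; import VAT: USD 78888.20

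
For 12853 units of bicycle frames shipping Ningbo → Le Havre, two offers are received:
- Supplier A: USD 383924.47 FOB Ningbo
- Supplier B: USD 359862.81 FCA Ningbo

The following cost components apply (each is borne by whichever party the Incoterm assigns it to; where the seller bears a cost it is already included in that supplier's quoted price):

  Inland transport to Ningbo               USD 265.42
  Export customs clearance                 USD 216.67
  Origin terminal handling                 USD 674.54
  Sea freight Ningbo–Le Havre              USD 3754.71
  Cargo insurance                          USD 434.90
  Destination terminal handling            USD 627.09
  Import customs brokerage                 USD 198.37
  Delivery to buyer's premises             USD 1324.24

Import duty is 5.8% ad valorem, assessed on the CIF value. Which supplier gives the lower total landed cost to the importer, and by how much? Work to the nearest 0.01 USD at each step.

Supplier A (FOB):
CIF value = FOB price + freight + insurance = 383924.47 + 3754.71 + 434.90 = 388114.08
Import duty = 388114.08 × 5.8% = 22510.62
Buyer bears (A): 3754.71 + 434.90 + 627.09 + 198.37 + 1324.24 = 6339.31
Landed cost (A) = invoice 383924.47 + 6339.31 + duty 22510.62 = 412774.40
Supplier B (FCA):
CIF value = FCA price + origin terminal + freight + insurance = 359862.81 + 674.54 + 3754.71 + 434.90 = 364726.96
Import duty = 364726.96 × 5.8% = 21154.16
Buyer bears (B): 674.54 + 3754.71 + 434.90 + 627.09 + 198.37 + 1324.24 = 7013.85
Landed cost (B) = invoice 359862.81 + 7013.85 + duty 21154.16 = 388030.82
Difference = |412774.40 − 388030.82| = 24743.58

Supplier B is cheaper by USD 24743.58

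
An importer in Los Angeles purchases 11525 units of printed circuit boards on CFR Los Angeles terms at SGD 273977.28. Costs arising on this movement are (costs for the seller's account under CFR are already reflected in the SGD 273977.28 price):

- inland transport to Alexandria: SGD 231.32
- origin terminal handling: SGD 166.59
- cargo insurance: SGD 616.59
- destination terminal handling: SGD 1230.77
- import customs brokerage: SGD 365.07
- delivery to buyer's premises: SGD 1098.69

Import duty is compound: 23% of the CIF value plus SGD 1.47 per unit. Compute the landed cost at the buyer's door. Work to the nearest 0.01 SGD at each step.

CFR: the seller pays costs through ocean freight to the destination port, but not insurance.
Already in the invoice (seller's account under CFR): inland to port, origin terminal — exclude.
CIF value = CFR price + insurance = 273977.28 + 616.59 = 274593.87
Ad valorem component: 274593.87 × 23% = 63156.59
Specific component: 11525 × 1.47 = 16941.75
Import duty = 63156.59 + 16941.75 = 80098.34
Buyer bears: insurance 616.59 + destination terminal 1230.77 + brokerage 365.07 + delivery 1098.69 + duty 80098.34 = 83409.46
Landed cost = invoice 273977.28 + 83409.46 = 357386.74

Total landed cost: SGD 357386.74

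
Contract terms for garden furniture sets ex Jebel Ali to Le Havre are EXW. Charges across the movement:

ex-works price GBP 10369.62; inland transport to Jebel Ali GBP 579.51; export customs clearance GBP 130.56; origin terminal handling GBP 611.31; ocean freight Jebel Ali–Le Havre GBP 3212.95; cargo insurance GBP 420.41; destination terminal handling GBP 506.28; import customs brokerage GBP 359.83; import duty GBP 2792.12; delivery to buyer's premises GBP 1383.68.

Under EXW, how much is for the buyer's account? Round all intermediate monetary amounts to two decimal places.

EXW: the seller makes goods available at their premises; the buyer bears all onward costs.
Seller's account: goods 10369.62 = 10369.62
Buyer's account: inland to port 579.51 + export clearance 130.56 + origin terminal 611.31 + freight 3212.95 + insurance 420.41 + destination terminal 506.28 + brokerage 359.83 + duty 2792.12 + delivery 1383.68 = 9996.65

Buyer's account: GBP 9996.65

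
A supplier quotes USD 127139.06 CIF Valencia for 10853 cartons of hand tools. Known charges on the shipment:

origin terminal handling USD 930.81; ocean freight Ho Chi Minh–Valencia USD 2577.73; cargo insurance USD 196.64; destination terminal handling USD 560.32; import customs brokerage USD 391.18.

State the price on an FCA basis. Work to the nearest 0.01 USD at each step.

Not relevant to the conversion: destination terminal, brokerage — on the buyer under both terms; not part of either seller's price.
From CIF to FCA, the seller no longer bears: origin terminal, freight, insurance.
FCA price = 127139.06 − 930.81 − 2577.73 − 196.64 = 123433.88

FCA price: USD 123433.88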